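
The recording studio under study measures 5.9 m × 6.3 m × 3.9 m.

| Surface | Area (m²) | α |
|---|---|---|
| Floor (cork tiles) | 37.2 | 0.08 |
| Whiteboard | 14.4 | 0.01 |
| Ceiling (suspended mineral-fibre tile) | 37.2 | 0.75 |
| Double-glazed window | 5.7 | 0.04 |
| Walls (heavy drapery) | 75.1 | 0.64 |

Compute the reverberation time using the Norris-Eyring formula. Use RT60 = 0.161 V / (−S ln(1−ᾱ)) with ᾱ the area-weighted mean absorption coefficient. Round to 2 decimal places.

0.22 s

S = Σ Sᵢ = 169.6 m².
Σ(Sᵢαᵢ) = 37.2·0.08 + 14.4·0.01 + 37.2·0.75 + 5.7·0.04 + 75.1·0.64 = 79.312.
Mean coefficient ᾱ = A/S = 0.4676.
Eyring denominator: −S ln(1−ᾱ) = 106.909.
V = 5.9 × 6.3 × 3.9 = 144.963 m³.
T = 0.161·V/[−S·ln(1−ᾱ)] = 0.161·144.963/106.909 = 0.22 s.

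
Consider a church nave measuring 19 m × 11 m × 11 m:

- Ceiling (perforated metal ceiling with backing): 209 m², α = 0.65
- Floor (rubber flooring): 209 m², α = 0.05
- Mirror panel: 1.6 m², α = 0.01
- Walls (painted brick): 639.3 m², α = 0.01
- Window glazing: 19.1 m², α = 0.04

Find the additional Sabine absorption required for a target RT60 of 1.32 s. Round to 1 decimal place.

126.9 sabins

Total absorption A₁ = 209*0.65 + 209*0.05 + 1.6*0.01 + 639.3*0.01 + 19.1*0.04
  = 135.850 + 10.450 + 0.016 + 6.393 + 0.764 = 153.473 m² sabins.
Target A₂ = 0.161·2299/1.32 = 280.408 sabins (V = 2299 m³).
Shortfall: 280.408 − 153.473 = 126.9 sabins.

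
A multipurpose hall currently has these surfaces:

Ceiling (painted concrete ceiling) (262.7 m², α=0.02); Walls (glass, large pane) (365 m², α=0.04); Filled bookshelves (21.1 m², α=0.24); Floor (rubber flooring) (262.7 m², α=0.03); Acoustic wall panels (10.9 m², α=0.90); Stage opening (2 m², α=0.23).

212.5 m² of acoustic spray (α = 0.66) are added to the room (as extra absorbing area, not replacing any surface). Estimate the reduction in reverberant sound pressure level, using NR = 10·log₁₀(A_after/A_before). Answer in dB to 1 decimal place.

Summing Sᵢαᵢ: 5.254 + 14.600 + 5.064 + 7.881 + 9.810 + 0.460 → A_before = 43.069 sabins.
Treatment contributes 212.5·0.66 = 140.250 sabins.
A_after = 43.069 + 140.250 = 183.319 sabins.
Reduction = 10 log₁₀(A_after/A_before) = 10 log₁₀(4.2564) = 6.3 dB.

6.3 dB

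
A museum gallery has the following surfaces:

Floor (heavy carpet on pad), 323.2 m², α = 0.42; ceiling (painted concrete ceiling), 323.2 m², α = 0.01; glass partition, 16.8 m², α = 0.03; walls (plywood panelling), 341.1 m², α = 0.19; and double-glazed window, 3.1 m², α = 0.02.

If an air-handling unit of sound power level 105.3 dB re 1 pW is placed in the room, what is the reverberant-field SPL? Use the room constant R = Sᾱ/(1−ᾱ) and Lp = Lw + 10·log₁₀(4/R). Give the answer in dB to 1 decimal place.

87.2 dB

A = 204.351 sabins; S = 1007.4 m².
ᾱ = 204.351/1007.4 = 0.2028; R = Sᾱ/(1−ᾱ) = 204.351/(1−0.2028) = 256.336 m².
Lp = 105.3 + 10·log₁₀(4/256.336) = 105.3 + (-18.07) = 87.2 dB.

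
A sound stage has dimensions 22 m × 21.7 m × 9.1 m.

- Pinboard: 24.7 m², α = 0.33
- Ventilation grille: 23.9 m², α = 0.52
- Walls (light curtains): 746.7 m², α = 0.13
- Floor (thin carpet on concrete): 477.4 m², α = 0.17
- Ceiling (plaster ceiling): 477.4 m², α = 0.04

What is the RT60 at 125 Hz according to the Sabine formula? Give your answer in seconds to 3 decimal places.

Equivalent absorption area: A = 24.7·0.33 + 23.9·0.52 + 746.7·0.13 + 477.4·0.17 + 477.4·0.04 = 217.904 m².
V = 22·21.7·9.1 = 4344.34 m³.
Sabine: RT60 = 0.161 × 4344.34 / 217.904 = 3.210 s.

3.210 s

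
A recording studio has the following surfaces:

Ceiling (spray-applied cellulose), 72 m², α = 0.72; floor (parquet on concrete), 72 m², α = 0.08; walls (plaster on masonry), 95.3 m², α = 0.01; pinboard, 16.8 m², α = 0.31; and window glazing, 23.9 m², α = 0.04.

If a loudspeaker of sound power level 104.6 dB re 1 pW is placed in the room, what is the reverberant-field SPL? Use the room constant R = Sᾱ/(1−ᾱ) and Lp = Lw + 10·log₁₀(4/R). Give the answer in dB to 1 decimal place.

91.4 dB

Σ(Sᵢαᵢ) = 72×0.72 + 72×0.08 + 95.3×0.01 + 16.8×0.31 + 23.9×0.04 = 64.717; total area S = 280.0 m².
ᾱ = 0.2311, so room constant R = A/(1−ᾱ) = 84.168 m².
Lp = 104.6 + 10·log₁₀(4/84.168) = 104.6 + (-13.23) = 91.4 dB.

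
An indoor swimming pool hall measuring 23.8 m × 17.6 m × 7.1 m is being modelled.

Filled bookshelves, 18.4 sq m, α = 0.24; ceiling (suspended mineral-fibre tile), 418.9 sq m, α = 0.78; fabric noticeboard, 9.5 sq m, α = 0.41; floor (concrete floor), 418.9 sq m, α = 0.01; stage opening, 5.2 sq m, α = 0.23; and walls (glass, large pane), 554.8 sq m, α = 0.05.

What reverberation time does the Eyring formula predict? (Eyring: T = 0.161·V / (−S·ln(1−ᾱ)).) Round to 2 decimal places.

Total surface area S = 18.4 + 418.9 + 9.5 + 418.9 + 5.2 + 554.8 = 1425.7 sq m.
Σ(Sᵢαᵢ) = 18.4·0.24 + 418.9·0.78 + 9.5·0.41 + 418.9·0.01 + 5.2·0.23 + 554.8·0.05 = 368.178.
Mean coefficient ᾱ = A/S = 0.2582.
Eyring denominator: −S ln(1−ᾱ) = 425.822.
V = 23.8 × 17.6 × 7.1 = 2974.048 m³.
RT60 = 0.161 × 2974.048 / 425.822 = 1.12 s.

1.12 seconds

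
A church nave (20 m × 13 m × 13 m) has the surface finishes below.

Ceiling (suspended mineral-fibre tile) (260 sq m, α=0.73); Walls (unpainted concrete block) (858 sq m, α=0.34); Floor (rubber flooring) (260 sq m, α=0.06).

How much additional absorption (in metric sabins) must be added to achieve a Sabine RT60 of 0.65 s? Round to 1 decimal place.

A₁ = Σ Sᵢαᵢ = 260·0.73 + 858·0.34 + 260·0.06 = 497.120 sabins.
V = 3380 m³. Required absorption A₂ = 0.161 × 3380 / 0.65 = 837.200 sabins.
ΔA = A₂ − A₁ = 837.200 − 497.120 = 340.1 sabins.

340.1 sabins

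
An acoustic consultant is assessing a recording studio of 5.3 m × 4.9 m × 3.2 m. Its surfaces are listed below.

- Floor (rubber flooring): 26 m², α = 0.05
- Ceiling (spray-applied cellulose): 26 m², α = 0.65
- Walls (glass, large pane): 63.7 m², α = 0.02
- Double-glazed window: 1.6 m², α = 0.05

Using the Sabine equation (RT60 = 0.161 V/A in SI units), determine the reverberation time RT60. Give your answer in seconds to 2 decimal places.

0.68 s

Summing Sᵢαᵢ: 1.300 + 16.900 + 1.274 + 0.080 → A = 19.554 sabins.
Room volume: 83.104 m³.
Sabine: RT60 = 0.161 × 83.104 / 19.554 = 0.68 s.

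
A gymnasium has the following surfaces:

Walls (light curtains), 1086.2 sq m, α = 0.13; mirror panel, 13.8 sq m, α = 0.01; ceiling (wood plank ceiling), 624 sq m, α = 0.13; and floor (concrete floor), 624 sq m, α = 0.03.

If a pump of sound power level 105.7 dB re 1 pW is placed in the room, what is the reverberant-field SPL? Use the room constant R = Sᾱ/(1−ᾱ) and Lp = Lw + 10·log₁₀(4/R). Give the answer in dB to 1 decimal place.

87.4 dB

Σ(Sᵢαᵢ) = 1086.2·0.13 + 13.8·0.01 + 624·0.13 + 624·0.03 = 241.184; total area S = 2348.0 sq m.
ᾱ = 241.184/2348.0 = 0.1027; R = Sᾱ/(1−ᾱ) = 241.184/(1−0.1027) = 268.789 sq m.
Lp = 105.7 + 10·log₁₀(4/268.789) = 105.7 + (-18.27) = 87.4 dB.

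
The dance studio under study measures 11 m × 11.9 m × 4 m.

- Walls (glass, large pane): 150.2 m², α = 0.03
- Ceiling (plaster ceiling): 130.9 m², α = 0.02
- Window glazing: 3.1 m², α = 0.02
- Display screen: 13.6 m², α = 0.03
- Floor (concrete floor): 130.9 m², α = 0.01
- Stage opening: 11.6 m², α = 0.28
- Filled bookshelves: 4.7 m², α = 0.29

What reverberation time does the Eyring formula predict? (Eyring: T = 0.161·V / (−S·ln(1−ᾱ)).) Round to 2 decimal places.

Total surface area S = 150.2 + 130.9 + 3.1 + 13.6 + 130.9 + 11.6 + 4.7 = 445.0 m².
Absorption A = 150.2·0.03 + 130.9·0.02 + 3.1·0.02 + 13.6·0.03 + 130.9·0.01 + 11.6·0.28 + 4.7·0.29 = 13.514 sabins.
ᾱ = 13.514 / 445.0 = 0.0304.
Eyring denominator: −S ln(1−ᾱ) = 13.738.
V = 11 × 11.9 × 4 = 523.6 m³.
T = 0.161·V/[−S·ln(1−ᾱ)] = 0.161·523.6/13.738 = 6.14 s.

6.14 s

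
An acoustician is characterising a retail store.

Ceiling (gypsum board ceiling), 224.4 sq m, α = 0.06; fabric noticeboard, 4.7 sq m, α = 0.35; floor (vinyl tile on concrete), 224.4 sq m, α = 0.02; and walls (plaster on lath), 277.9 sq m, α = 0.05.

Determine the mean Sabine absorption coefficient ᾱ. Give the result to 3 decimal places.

0.046

Total surface area S = 731.4 sq m.
Weighted sum Σ Sα = 33.492.
ᾱ = A/S = 0.046.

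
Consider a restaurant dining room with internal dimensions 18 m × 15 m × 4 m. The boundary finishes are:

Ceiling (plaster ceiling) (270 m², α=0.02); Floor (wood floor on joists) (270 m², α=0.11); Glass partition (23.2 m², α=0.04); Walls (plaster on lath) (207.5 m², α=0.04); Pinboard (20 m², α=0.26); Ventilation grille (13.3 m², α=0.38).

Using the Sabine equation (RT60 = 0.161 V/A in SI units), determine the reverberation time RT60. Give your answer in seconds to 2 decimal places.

A = Σ Sᵢαᵢ = 270·0.02 + 270·0.11 + 23.2·0.04 + 207.5·0.04 + 20·0.26 + 13.3·0.38 = 54.582 sabins.
V = 18·15·4 = 1080 m³.
T = 0.161 V/A = 0.161·1080/54.582 = 3.19 s.

3.19 sec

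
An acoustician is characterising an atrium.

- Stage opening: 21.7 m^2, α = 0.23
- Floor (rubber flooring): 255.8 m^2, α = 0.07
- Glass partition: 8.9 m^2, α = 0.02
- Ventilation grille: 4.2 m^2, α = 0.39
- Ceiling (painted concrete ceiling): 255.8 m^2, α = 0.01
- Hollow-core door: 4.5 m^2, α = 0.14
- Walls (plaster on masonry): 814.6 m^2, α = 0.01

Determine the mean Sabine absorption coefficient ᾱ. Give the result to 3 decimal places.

0.026

S = Σ Sᵢ = 21.7 + 255.8 + 8.9 + 4.2 + 255.8 + 4.5 + 814.6 = 1365.5 m^2.
A = 21.7*0.23 + 255.8*0.07 + 8.9*0.02 + 4.2*0.39 + 255.8*0.01 + 4.5*0.14 + 814.6*0.01 = 36.047 sabins.
ᾱ = 36.047 / 1365.5 = 0.026.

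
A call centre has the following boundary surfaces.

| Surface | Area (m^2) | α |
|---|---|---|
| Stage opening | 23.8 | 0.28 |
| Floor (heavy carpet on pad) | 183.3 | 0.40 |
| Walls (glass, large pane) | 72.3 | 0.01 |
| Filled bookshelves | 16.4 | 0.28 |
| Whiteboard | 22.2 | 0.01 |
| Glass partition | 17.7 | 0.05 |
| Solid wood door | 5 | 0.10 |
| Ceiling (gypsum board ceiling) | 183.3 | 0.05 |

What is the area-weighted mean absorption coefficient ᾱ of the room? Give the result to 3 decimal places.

0.183

S = Σ Sᵢ = 23.8 + 183.3 + 72.3 + 16.4 + 22.2 + 17.7 + 5 + 183.3 = 524.0 m^2.
Weighted sum Σ Sα = 96.071.
ᾱ = 96.071 / 524.0 = 0.183.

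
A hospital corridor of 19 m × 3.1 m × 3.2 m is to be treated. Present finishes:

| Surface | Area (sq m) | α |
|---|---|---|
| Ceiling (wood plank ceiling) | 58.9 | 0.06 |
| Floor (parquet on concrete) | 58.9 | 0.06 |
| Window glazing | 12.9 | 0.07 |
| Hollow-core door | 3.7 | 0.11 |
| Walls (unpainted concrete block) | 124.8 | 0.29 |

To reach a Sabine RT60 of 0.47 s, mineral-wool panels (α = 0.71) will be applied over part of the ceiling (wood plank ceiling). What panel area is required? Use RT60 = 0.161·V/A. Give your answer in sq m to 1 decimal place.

30.8

Total absorption A₁ = 58.9·0.06 + 58.9·0.06 + 12.9·0.07 + 3.7·0.11 + 124.8·0.29
  = 3.534 + 3.534 + 0.903 + 0.407 + 36.192 = 44.570 sq m sabins.
Required A₂ = 0.161·188.48/0.47 = 64.564 sabins.
Absorption to add: 64.564 − 44.570 = 19.994 sabins.
Each sq m of panel replacing the ceiling (wood plank ceiling) adds (0.71 − 0.06) = 0.65 sabins.
Panel area = 19.994 / 0.65 = 30.8 sq m.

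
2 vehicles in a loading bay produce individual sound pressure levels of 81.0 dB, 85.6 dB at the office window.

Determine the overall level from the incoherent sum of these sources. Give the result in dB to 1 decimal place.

86.9 dB

Σ 10^(Lᵢ/10) = 4.89e+08.
Combined level = 10 log₁₀(4.89e+08) = 86.9 dB.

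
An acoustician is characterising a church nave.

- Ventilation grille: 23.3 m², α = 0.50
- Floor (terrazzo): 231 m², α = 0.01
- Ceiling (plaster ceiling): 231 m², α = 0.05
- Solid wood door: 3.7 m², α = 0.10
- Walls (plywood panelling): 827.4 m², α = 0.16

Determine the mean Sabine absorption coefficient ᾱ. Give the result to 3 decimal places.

0.120

Total surface area S = 1316.4 m².
A = 23.3×0.50 + 231×0.01 + 231×0.05 + 3.7×0.10 + 827.4×0.16 = 158.264 sabins.
ᾱ = 158.264 / 1316.4 = 0.120.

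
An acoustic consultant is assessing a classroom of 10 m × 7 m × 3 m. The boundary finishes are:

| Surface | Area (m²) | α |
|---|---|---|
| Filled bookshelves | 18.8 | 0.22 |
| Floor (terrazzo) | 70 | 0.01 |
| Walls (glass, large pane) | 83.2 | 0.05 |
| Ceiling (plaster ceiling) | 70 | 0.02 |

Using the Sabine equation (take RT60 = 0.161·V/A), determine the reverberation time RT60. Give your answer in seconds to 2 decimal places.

3.25 s

Summing Sᵢαᵢ: 4.136 + 0.700 + 4.160 + 1.400 → A = 10.396 sabins.
Room volume: 210 m³.
T = 0.161 V/A = 0.161·210/10.396 = 3.25 s.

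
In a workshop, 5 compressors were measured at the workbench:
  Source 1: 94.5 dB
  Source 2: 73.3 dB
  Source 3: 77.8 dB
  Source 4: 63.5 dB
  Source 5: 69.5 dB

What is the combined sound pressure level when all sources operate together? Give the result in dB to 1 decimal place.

94.6 dB

Σ 10^(Lᵢ/10) = 2.911e+09.
Combined level = 10 log₁₀(2.911e+09) = 94.6 dB.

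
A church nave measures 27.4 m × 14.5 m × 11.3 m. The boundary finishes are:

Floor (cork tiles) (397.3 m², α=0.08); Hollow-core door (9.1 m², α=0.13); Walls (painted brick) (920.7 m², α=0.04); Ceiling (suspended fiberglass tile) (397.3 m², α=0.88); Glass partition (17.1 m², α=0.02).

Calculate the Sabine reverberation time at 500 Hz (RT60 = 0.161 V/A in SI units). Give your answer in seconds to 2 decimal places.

Summing Sᵢαᵢ: 31.784 + 1.183 + 36.828 + 349.624 + 0.342 → A = 419.761 sabins.
V = 27.4·14.5·11.3 = 4489.49 m³.
T = 0.161 V/A = 0.161·4489.49/419.761 = 1.72 s.

1.72 s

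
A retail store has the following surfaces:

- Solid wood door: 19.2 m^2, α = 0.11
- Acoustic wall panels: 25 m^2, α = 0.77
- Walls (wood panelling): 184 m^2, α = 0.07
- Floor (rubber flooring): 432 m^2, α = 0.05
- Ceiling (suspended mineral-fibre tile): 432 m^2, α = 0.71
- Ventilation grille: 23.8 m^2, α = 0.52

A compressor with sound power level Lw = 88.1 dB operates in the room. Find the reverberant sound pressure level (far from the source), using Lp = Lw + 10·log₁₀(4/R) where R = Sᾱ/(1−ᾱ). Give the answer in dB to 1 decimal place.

A = 374.938 sabins; S = 1116.0 m^2.
ᾱ = 0.3360, so room constant R = A/(1−ᾱ) = 564.666 m^2.
Lp = Lw + 10 log₁₀(4/R) = 88.1 -21.50 = 66.6 dB.

66.6 dB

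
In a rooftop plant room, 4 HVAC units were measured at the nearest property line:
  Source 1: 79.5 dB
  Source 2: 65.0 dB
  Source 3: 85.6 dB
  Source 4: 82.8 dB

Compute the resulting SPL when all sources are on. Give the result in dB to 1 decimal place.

Converting to relative power and adding: 10^(79.5/10) + 10^(65.0/10) + 10^(85.6/10) + 10^(82.8/10) = 6.459e+08.
L_total = 10·log₁₀(6.459e+08) = 88.1 dB.

88.1 dB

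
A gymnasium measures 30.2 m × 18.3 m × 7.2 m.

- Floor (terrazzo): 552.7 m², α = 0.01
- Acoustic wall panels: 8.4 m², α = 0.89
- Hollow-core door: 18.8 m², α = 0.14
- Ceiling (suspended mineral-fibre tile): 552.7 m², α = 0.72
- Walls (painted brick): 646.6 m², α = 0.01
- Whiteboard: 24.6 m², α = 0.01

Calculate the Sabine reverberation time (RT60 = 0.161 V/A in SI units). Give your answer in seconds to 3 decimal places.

Equivalent absorption area: A = 552.7×0.01 + 8.4×0.89 + 18.8×0.14 + 552.7×0.72 + 646.6×0.01 + 24.6×0.01 = 420.291 m².
Volume V = 30.2 × 18.3 × 7.2 = 3979.152 m³.
T = 0.161 V/A = 0.161·3979.152/420.291 = 1.524 s.

1.524 sec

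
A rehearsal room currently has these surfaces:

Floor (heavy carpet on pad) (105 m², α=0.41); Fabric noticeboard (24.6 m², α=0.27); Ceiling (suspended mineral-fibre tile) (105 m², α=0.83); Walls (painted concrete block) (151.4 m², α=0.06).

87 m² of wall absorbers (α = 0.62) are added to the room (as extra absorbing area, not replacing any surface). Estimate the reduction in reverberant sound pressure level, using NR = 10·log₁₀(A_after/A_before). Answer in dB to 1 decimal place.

1.4 dB

Equivalent absorption area: A_before = 105*0.41 + 24.6*0.27 + 105*0.83 + 151.4*0.06 = 145.926 m².
Treatment contributes 87·0.62 = 53.940 sabins.
New total A_after = 199.866 sabins.
Reduction = 10 log₁₀(A_after/A_before) = 10 log₁₀(1.3696) = 1.4 dB.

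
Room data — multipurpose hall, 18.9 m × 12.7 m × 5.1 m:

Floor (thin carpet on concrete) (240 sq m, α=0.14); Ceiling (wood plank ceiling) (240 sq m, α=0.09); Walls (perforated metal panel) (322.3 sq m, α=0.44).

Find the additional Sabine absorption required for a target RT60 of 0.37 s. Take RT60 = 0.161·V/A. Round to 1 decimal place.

Equivalent absorption area: A₁ = 240×0.14 + 240×0.09 + 322.3×0.44 = 197.012 sq m.
Target A₂ = 0.161·1224.153/0.37 = 532.672 sabins (V = 1224.153 m³).
Additional absorption ΔA = 532.672 − 197.012 = 335.7 sabins.

335.7 sabins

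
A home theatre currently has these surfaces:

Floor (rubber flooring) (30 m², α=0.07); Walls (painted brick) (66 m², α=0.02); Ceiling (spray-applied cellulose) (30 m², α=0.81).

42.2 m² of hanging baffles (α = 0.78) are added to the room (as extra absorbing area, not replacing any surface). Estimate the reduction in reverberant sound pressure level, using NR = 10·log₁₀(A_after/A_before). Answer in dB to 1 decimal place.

Summing Sᵢαᵢ: 2.100 + 1.320 + 24.300 → A_before = 27.720 sabins.
Treatment contributes 42.2·0.78 = 32.916 sabins.
New total A_after = 60.636 sabins.
Reduction = 10 log₁₀(A_after/A_before) = 10 log₁₀(2.1874) = 3.4 dB.

3.4 dB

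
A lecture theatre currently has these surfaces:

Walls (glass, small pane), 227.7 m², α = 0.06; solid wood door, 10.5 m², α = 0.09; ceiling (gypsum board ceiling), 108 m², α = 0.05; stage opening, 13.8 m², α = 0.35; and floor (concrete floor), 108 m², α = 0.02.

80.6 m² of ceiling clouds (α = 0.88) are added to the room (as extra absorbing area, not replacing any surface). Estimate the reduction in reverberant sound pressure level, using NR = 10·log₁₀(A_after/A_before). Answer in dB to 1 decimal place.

Equivalent absorption area: A_before = 227.7*0.06 + 10.5*0.09 + 108*0.05 + 13.8*0.35 + 108*0.02 = 26.997 m².
Added absorption = 80.6 × 0.88 = 70.928 sabins.
New total A_after = 97.925 sabins.
Reduction = 10 log₁₀(A_after/A_before) = 10 log₁₀(3.6273) = 5.6 dB.

5.6 dB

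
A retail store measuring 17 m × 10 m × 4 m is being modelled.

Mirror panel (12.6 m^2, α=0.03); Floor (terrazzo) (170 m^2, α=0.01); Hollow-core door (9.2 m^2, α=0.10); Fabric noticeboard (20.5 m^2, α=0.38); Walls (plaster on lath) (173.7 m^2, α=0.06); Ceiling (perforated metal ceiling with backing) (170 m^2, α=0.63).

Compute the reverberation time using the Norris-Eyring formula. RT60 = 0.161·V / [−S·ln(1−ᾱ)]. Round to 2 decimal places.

Total surface area S = 12.6 + 170 + 9.2 + 20.5 + 173.7 + 170 = 556.0 m^2.
Absorption A = 12.6×0.03 + 170×0.01 + 9.2×0.10 + 20.5×0.38 + 173.7×0.06 + 170×0.63 = 128.310 sabins.
Mean coefficient ᾱ = A/S = 0.2308.
−S·ln(1−ᾱ) = −556.0 × ln(1 − 0.2308) = 145.897.
V = 17 × 10 × 4 = 680 m³.
RT60 = 0.161 × 680 / 145.897 = 0.75 s.

0.75 s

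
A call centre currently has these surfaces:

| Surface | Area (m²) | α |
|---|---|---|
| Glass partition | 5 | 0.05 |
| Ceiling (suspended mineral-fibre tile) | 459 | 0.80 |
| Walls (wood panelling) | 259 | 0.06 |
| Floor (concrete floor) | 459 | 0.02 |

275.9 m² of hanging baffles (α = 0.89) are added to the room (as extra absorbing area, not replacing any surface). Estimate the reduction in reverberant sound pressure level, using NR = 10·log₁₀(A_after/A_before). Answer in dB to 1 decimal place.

Summing Sᵢαᵢ: 0.250 + 367.200 + 15.540 + 9.180 → A_before = 392.170 sabins.
Added absorption = 275.9 × 0.89 = 245.551 sabins.
New total A_after = 637.721 sabins.
Reduction = 10 log₁₀(A_after/A_before) = 10 log₁₀(1.6261) = 2.1 dB.

2.1 dB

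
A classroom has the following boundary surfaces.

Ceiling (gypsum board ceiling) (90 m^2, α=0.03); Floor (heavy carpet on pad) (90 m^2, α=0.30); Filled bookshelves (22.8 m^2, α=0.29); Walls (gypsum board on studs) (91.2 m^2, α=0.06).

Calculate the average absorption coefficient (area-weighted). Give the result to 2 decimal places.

S = Σ Sᵢ = 90 + 90 + 22.8 + 91.2 = 294.0 m^2.
A = 90×0.03 + 90×0.30 + 22.8×0.29 + 91.2×0.06 = 41.784 sabins.
ᾱ = 41.784 / 294.0 = 0.14.

0.14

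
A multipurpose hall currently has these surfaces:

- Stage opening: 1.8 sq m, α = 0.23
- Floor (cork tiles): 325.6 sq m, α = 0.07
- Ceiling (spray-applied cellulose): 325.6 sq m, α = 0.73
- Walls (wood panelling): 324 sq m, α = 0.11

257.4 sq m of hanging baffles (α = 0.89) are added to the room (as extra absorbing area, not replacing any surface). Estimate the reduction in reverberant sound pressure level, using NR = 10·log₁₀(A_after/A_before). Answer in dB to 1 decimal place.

Total absorption A_before = 1.8·0.23 + 325.6·0.07 + 325.6·0.73 + 324·0.11
  = 0.414 + 22.792 + 237.688 + 35.640 = 296.534 sq m sabins.
Added absorption = 257.4 × 0.89 = 229.086 sabins.
New total A_after = 525.620 sabins.
Reduction = 10 log₁₀(A_after/A_before) = 10 log₁₀(1.7725) = 2.5 dB.

2.5 dB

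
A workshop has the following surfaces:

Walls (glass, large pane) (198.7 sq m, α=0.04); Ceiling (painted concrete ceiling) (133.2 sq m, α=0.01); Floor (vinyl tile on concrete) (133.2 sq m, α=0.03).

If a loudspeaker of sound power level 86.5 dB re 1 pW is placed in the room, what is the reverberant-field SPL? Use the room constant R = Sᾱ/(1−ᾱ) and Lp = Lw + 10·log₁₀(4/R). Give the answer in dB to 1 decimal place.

A = 13.276 sabins; S = 465.1 sq m.
ᾱ = 13.276/465.1 = 0.0285; R = Sᾱ/(1−ᾱ) = 13.276/(1−0.0285) = 13.665 sq m.
Lp = Lw + 10 log₁₀(4/R) = 86.5 -5.34 = 81.2 dB.

81.2 dB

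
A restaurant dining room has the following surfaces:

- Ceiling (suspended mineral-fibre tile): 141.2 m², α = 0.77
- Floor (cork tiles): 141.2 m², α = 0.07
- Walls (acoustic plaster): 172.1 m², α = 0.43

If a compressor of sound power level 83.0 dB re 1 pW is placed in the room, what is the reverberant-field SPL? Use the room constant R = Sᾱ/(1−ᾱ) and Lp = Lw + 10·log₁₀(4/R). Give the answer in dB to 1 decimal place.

Σ(Sᵢαᵢ) = 141.2×0.77 + 141.2×0.07 + 172.1×0.43 = 192.611; total area S = 454.5 m².
ᾱ = 0.4238, so room constant R = A/(1−ᾱ) = 334.278 m².
Lp = Lw + 10 log₁₀(4/R) = 83.0 -19.22 = 63.8 dB.

63.8 dB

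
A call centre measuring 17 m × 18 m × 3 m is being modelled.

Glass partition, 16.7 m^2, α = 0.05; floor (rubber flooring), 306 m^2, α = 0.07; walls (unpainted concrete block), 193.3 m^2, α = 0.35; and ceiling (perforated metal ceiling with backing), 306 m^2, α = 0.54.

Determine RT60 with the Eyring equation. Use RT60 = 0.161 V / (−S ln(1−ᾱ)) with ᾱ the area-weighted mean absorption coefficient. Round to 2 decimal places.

S = Σ Sᵢ = 822.0 m^2.
Σ(Sᵢαᵢ) = 16.7×0.05 + 306×0.07 + 193.3×0.35 + 306×0.54 = 255.150.
ᾱ = 255.150 / 822.0 = 0.3104.
−S·ln(1−ᾱ) = −822.0 × ln(1 − 0.3104) = 305.491.
V = 17 × 18 × 3 = 918 m³.
T = 0.161·V/[−S·ln(1−ᾱ)] = 0.161·918/305.491 = 0.48 s.

0.48 seconds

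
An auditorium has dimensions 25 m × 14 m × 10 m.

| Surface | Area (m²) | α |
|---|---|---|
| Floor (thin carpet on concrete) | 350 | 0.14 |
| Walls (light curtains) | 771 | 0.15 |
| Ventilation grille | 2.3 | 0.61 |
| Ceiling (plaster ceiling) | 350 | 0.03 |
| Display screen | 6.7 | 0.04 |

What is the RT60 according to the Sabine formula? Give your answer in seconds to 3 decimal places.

Summing Sᵢαᵢ: 49.000 + 115.650 + 1.403 + 10.500 + 0.268 → A = 176.821 sabins.
V = 25·14·10 = 3500 m³.
Sabine: RT60 = 0.161 × 3500 / 176.821 = 3.187 s.

3.187 s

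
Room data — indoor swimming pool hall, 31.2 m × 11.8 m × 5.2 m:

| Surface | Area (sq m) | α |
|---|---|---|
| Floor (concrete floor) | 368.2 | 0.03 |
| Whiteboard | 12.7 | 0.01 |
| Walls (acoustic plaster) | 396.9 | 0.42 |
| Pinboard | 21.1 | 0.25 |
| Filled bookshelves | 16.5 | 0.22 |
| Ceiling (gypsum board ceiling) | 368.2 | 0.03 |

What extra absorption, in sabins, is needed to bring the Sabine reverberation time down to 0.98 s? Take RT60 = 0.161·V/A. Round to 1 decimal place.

Equivalent absorption area: A₁ = 368.2×0.03 + 12.7×0.01 + 396.9×0.42 + 21.1×0.25 + 16.5×0.22 + 368.2×0.03 = 197.822 sq m.
For T = 0.98 s, need A₂ = 0.161·V/T = 0.161·1914.432/0.98 = 314.514 sabins.
Shortfall: 314.514 − 197.822 = 116.7 sabins.

116.7 sabins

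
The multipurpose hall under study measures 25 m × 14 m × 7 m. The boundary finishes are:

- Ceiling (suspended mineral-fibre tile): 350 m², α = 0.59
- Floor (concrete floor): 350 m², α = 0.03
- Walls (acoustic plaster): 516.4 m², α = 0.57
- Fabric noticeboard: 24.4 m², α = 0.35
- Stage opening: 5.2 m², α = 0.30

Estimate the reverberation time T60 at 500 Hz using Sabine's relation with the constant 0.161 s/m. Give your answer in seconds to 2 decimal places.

Summing Sᵢαᵢ: 206.500 + 10.500 + 294.348 + 8.540 + 1.560 → A = 521.448 sabins.
Volume V = 25 × 14 × 7 = 2450 m³.
Sabine: RT60 = 0.161 × 2450 / 521.448 = 0.76 s.

0.76 sec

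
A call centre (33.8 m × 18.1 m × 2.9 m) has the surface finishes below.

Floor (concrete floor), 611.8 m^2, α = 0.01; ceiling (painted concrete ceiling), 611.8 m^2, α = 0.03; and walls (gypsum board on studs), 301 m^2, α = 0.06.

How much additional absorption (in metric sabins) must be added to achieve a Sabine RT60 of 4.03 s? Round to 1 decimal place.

28.3 sabins

Equivalent absorption area: A₁ = 611.8·0.01 + 611.8·0.03 + 301·0.06 = 42.532 m^2.
V = 1774.162 m³. Required absorption A₂ = 0.161 × 1774.162 / 4.03 = 70.878 sabins.
ΔA = A₂ − A₁ = 70.878 − 42.532 = 28.3 sabins.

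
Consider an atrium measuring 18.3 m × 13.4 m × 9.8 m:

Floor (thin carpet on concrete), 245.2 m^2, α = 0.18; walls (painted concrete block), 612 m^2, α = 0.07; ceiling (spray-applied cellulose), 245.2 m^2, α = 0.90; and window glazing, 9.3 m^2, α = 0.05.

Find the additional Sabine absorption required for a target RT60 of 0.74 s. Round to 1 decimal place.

Total absorption A₁ = 245.2·0.18 + 612·0.07 + 245.2·0.90 + 9.3·0.05
  = 44.136 + 42.840 + 220.680 + 0.465 = 308.121 m^2 sabins.
V = 2403.156 m³. Required absorption A₂ = 0.161 × 2403.156 / 0.74 = 522.849 sabins.
ΔA = A₂ − A₁ = 522.849 − 308.121 = 214.7 sabins.

214.7 sabins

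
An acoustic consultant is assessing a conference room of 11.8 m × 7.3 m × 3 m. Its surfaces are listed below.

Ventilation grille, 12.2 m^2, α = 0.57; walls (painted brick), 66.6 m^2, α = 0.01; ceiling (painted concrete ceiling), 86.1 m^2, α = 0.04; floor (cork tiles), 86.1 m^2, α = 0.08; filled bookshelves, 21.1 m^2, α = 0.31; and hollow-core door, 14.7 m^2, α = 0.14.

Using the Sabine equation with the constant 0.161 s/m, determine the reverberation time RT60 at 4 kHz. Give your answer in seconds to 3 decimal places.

A = Σ Sᵢαᵢ = 12.2·0.57 + 66.6·0.01 + 86.1·0.04 + 86.1·0.08 + 21.1·0.31 + 14.7·0.14 = 26.551 sabins.
Volume V = 11.8 × 7.3 × 3 = 258.42 m³.
RT60 = 0.161 · V / A = 0.161 × 258.42 / 26.551 = 1.567 s.

1.567 sec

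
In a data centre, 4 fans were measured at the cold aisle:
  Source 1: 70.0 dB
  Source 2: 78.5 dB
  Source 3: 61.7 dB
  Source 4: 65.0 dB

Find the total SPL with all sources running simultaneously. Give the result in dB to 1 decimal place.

Converting to relative power and adding: 10^(70.0/10) + 10^(78.5/10) + 10^(61.7/10) + 10^(65.0/10) = 8.544e+07.
L_total = 10·log₁₀(8.544e+07) = 79.3 dB.

79.3 dB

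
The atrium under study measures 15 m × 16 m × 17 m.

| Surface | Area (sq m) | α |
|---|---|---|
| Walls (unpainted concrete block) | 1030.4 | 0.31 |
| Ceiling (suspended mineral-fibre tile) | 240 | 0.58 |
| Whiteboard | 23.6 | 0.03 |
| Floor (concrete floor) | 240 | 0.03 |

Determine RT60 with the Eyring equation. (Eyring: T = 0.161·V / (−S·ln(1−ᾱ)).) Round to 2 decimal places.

Total surface area S = 1030.4 + 240 + 23.6 + 240 = 1534.0 sq m.
Absorption A = 1030.4×0.31 + 240×0.58 + 23.6×0.03 + 240×0.03 = 466.532 sabins.
ᾱ = 466.532 / 1534.0 = 0.3041.
Eyring denominator: −S ln(1−ᾱ) = 556.151.
V = 15 × 16 × 17 = 4080 m³.
T = 0.161·V/[−S·ln(1−ᾱ)] = 0.161·4080/556.151 = 1.18 s.

1.18 sec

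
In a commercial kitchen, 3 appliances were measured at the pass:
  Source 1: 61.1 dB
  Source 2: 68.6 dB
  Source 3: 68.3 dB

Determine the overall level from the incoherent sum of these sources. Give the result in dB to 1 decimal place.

Sum in the linear (power) domain: Σ 10^(Lᵢ/10) = 10^(61.1/10) + 10^(68.6/10) + 10^(68.3/10) = 1.529e+07.
Combined level = 10 log₁₀(1.529e+07) = 71.8 dB.

71.8 dB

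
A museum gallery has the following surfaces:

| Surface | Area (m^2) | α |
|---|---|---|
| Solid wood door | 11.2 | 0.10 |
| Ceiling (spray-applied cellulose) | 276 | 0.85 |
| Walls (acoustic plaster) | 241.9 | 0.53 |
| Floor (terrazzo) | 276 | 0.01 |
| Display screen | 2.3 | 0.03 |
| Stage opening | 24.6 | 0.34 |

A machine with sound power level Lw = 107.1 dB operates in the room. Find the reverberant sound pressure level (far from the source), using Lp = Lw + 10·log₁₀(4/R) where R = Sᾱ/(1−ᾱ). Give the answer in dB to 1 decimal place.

84.8 dB

Σ(Sᵢαᵢ) = 11.2×0.10 + 276×0.85 + 241.9×0.53 + 276×0.01 + 2.3×0.03 + 24.6×0.34 = 375.120; total area S = 832.0 m^2.
ᾱ = 375.120/832.0 = 0.4509; R = Sᾱ/(1−ᾱ) = 375.120/(1−0.4509) = 683.154 m^2.
Lp = 107.1 + 10·log₁₀(4/683.154) = 107.1 + (-22.32) = 84.8 dB.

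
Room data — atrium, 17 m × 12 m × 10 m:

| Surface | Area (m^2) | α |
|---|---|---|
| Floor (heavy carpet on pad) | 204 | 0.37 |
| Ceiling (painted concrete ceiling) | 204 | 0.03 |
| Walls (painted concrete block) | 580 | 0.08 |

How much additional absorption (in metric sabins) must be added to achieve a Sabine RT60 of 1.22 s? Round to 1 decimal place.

141.2 sabins

Total absorption A₁ = 204*0.37 + 204*0.03 + 580*0.08
  = 75.480 + 6.120 + 46.400 = 128.000 m^2 sabins.
Target A₂ = 0.161·2040/1.22 = 269.213 sabins (V = 2040 m³).
Additional absorption ΔA = 269.213 − 128.000 = 141.2 sabins.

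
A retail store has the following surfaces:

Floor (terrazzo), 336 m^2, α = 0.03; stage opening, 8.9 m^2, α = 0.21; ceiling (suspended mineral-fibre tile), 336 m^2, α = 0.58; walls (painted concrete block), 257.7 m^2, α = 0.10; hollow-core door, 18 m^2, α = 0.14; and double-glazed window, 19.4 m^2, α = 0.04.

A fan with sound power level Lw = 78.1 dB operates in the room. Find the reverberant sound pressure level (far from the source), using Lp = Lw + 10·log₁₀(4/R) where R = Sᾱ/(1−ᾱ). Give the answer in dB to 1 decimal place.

Σ(Sᵢαᵢ) = 336×0.03 + 8.9×0.21 + 336×0.58 + 257.7×0.10 + 18×0.14 + 19.4×0.04 = 235.895; total area S = 976.0 m^2.
ᾱ = 0.2417, so room constant R = A/(1−ᾱ) = 311.084 m^2.
Lp = 78.1 + 10·log₁₀(4/311.084) = 78.1 + (-18.91) = 59.2 dB.

59.2 dB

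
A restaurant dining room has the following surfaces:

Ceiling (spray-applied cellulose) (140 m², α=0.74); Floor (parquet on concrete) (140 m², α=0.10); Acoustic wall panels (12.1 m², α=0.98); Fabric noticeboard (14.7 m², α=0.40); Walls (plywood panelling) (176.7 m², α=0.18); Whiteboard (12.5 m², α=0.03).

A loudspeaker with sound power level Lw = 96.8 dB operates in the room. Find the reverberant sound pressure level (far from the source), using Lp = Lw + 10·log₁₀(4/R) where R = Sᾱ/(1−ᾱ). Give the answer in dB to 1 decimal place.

A = 167.519 sabins; S = 496.0 m².
ᾱ = 0.3377, so room constant R = A/(1−ᾱ) = 252.935 m².
Lp = Lw + 10 log₁₀(4/R) = 96.8 -18.01 = 78.8 dB.

78.8 dB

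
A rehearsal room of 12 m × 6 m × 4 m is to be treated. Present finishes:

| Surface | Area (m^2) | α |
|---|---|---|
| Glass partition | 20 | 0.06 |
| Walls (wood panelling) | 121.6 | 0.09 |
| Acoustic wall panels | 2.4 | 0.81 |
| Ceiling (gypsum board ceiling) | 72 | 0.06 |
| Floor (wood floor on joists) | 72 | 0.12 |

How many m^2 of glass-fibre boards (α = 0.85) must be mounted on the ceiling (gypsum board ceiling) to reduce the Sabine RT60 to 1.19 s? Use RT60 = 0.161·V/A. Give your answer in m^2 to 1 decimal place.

Summing Sᵢαᵢ: 1.200 + 10.944 + 1.944 + 4.320 + 8.640 → A₁ = 27.048 sabins.
V = 288 m³. Target absorption A₂ = 0.161 × 288 / 1.19 = 38.965 sabins.
Absorption to add: 38.965 − 27.048 = 11.917 sabins.
Net gain per m^2: Δα = 0.85 − 0.06 = 0.79.
Panel area = 11.917 / 0.79 = 15.1 m^2.

15.1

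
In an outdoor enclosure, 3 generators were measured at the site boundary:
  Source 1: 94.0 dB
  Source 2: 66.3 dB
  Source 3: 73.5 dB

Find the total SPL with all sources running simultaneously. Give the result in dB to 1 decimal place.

Converting to relative power and adding: 10^(94.0/10) + 10^(66.3/10) + 10^(73.5/10) = 2.539e+09.
Combined level = 10 log₁₀(2.539e+09) = 94.0 dB.

94.0 dB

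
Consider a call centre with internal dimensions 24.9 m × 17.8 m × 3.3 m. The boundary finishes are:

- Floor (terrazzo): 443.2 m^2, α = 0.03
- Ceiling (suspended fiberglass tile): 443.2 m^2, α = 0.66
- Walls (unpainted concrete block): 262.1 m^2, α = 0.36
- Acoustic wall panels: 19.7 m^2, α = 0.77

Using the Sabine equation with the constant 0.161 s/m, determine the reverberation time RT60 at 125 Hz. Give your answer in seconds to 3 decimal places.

0.567 s

Total absorption A = 443.2·0.03 + 443.2·0.66 + 262.1·0.36 + 19.7·0.77
  = 13.296 + 292.512 + 94.356 + 15.169 = 415.333 m^2 sabins.
Room volume: 1462.626 m³.
RT60 = 0.161 · V / A = 0.161 × 1462.626 / 415.333 = 0.567 s.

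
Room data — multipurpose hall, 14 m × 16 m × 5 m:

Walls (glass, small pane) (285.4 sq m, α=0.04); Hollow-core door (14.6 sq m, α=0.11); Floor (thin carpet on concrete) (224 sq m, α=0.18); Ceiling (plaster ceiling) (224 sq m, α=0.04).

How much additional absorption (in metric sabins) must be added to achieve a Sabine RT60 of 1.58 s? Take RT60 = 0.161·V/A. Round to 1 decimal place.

51.8 sabins

Total absorption A₁ = 285.4×0.04 + 14.6×0.11 + 224×0.18 + 224×0.04
  = 11.416 + 1.606 + 40.320 + 8.960 = 62.302 sq m sabins.
For T = 1.58 s, need A₂ = 0.161·V/T = 0.161·1120/1.58 = 114.127 sabins.
Shortfall: 114.127 − 62.302 = 51.8 sabins.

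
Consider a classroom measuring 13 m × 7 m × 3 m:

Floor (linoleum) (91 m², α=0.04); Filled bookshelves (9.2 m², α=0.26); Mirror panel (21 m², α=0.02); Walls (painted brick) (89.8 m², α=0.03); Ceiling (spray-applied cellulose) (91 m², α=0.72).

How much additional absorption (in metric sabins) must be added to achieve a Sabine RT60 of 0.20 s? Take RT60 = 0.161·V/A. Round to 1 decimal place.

145.1 sabins

Equivalent absorption area: A₁ = 91×0.04 + 9.2×0.26 + 21×0.02 + 89.8×0.03 + 91×0.72 = 74.666 m².
Target A₂ = 0.161·273/0.20 = 219.765 sabins (V = 273 m³).
Shortfall: 219.765 − 74.666 = 145.1 sabins.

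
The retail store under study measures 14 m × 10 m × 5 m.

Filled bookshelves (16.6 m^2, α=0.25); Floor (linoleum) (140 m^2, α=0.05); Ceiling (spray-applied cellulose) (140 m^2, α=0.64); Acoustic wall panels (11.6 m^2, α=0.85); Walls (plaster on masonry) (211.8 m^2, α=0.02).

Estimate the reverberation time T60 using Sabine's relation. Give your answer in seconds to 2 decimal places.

Total absorption A = 16.6×0.25 + 140×0.05 + 140×0.64 + 11.6×0.85 + 211.8×0.02
  = 4.150 + 7.000 + 89.600 + 9.860 + 4.236 = 114.846 m^2 sabins.
Room volume: 700 m³.
T = 0.161 V/A = 0.161·700/114.846 = 0.98 s.

0.98 s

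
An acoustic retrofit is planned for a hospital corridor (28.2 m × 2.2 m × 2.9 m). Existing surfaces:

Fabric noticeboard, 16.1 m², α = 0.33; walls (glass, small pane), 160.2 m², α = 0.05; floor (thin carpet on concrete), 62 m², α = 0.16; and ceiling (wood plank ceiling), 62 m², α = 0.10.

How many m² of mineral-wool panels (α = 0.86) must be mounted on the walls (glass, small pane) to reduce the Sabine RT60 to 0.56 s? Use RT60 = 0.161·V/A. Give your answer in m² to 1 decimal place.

27.5

Summing Sᵢαᵢ: 5.313 + 8.010 + 9.920 + 6.200 → A₁ = 29.443 sabins.
V = 179.916 m³. Target absorption A₂ = 0.161 × 179.916 / 0.56 = 51.726 sabins.
Absorption to add: 51.726 − 29.443 = 22.283 sabins.
Each m² of panel replacing the walls (glass, small pane) adds (0.86 − 0.05) = 0.81 sabins.
Area = ΔA/Δα = 22.283/0.81 = 27.5 m².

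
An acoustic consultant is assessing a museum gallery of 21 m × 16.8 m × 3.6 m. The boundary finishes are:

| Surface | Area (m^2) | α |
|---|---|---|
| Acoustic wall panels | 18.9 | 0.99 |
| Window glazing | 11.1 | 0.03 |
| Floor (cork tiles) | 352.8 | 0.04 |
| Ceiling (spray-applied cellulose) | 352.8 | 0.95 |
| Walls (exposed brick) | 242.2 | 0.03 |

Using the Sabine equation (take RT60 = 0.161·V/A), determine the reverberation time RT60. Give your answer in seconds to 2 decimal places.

0.54 s

A = Σ Sᵢαᵢ = 18.9*0.99 + 11.1*0.03 + 352.8*0.04 + 352.8*0.95 + 242.2*0.03 = 375.582 sabins.
V = 21·16.8·3.6 = 1270.08 m³.
T = 0.161 V/A = 0.161·1270.08/375.582 = 0.54 s.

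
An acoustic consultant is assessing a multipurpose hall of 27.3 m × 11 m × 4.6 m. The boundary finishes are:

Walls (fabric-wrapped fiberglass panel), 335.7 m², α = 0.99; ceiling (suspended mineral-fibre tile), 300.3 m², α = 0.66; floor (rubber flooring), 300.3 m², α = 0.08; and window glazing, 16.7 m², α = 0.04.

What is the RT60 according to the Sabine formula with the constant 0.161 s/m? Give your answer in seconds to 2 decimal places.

0.40 sec

Equivalent absorption area: A = 335.7*0.99 + 300.3*0.66 + 300.3*0.08 + 16.7*0.04 = 555.233 m².
Volume V = 27.3 × 11 × 4.6 = 1381.38 m³.
Sabine: RT60 = 0.161 × 1381.38 / 555.233 = 0.40 s.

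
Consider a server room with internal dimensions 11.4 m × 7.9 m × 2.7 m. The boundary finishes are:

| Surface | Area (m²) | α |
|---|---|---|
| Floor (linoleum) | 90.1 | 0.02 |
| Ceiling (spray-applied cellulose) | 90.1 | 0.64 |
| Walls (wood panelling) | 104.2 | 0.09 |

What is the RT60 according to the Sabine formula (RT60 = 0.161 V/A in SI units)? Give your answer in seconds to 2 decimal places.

Equivalent absorption area: A = 90.1×0.02 + 90.1×0.64 + 104.2×0.09 = 68.844 m².
Volume V = 11.4 × 7.9 × 2.7 = 243.162 m³.
T = 0.161 V/A = 0.161·243.162/68.844 = 0.57 s.

0.57 seconds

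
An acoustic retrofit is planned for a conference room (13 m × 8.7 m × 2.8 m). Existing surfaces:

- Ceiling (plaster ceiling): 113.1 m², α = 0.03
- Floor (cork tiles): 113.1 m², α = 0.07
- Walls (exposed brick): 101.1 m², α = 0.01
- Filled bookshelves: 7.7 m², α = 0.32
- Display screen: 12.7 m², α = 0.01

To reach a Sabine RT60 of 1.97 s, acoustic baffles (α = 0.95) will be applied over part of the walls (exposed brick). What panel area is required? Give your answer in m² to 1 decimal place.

Equivalent absorption area: A₁ = 113.1·0.03 + 113.1·0.07 + 101.1·0.01 + 7.7·0.32 + 12.7·0.01 = 14.912 m².
V = 316.68 m³. Target absorption A₂ = 0.161 × 316.68 / 1.97 = 25.881 sabins.
ΔA needed = 25.881 − 14.912 = 10.969 sabins.
Net gain per m²: Δα = 0.95 − 0.01 = 0.94.
Panel area = 10.969 / 0.94 = 11.7 m².

11.7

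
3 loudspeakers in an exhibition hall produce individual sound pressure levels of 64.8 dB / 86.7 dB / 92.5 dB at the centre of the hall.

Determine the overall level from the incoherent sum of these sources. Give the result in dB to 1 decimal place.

93.5 dB

Σ 10^(Lᵢ/10) = 2.249e+09.
Back to dB: 10·log₁₀ Σ = 93.5 dB.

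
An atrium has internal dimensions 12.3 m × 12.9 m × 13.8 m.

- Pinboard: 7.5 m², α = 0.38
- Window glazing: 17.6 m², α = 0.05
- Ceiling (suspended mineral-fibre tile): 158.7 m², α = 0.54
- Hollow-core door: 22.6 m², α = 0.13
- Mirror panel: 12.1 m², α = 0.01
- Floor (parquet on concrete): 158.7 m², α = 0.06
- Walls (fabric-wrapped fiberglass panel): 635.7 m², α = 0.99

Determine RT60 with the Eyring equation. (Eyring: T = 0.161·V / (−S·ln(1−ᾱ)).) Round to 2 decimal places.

Total surface area S = 7.5 + 17.6 + 158.7 + 22.6 + 12.1 + 158.7 + 635.7 = 1012.9 m².
Absorption A = 7.5·0.38 + 17.6·0.05 + 158.7·0.54 + 22.6·0.13 + 12.1·0.01 + 158.7·0.06 + 635.7·0.99 = 731.352 sabins.
ᾱ = 731.352 / 1012.9 = 0.7220.
Eyring denominator: −S ln(1−ᾱ) = 1296.648.
V = 12.3 × 12.9 × 13.8 = 2189.646 m³.
T = 0.161·V/[−S·ln(1−ᾱ)] = 0.161·2189.646/1296.648 = 0.27 s.

0.27 sec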